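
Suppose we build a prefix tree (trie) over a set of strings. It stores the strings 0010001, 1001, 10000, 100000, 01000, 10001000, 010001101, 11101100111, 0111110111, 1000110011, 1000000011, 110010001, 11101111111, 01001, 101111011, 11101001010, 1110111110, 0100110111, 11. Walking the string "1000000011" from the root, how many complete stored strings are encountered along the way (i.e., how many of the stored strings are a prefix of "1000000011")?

3

Check each prefix of "1000000011" against the stored set — each match is an end-marker on the path.
Prefixes of the query that are stored words: "10000", "100000", "1000000011"
Count: 3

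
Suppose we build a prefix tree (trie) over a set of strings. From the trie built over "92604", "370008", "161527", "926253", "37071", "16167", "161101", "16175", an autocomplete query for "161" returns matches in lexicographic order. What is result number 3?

16167

DFS of the "161" subtree visits, in order: "161101", "161527", "16167", "16175"
Position 3: 16167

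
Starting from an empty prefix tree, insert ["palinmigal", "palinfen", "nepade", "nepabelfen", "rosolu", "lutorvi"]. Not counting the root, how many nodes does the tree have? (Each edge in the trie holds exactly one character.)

Trace insertions, counting only characters that open a new branch:
  "palinmigal" → 10 new (p, a, l, i, n, m, i, g, a, l)
  "palinfen" → prefix "palin" already present; 3 new (f, e, n)
  "nepade" → 6 new (n, e, p, a, d, e)
  "nepabelfen" → prefix "nepa" already present; 6 new (b, e, l, f, e, n)
  "rosolu" → 6 new (r, o, s, o, l, u)
  "lutorvi" → 7 new (l, u, t, o, r, v, i)
Total nodes = 10 + 3 + 6 + 6 + 6 + 7 = 38

38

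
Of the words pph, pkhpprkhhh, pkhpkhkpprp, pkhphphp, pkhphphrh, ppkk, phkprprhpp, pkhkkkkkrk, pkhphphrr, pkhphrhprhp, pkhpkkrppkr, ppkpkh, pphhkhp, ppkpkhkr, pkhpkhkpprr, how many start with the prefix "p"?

Traverse to the node for "p", then collect every word in that subtree.
Words under "p": phkprprhpp, pkhkkkkkrk, pkhphphp, pkhphphrh, pkhphphrr, pkhphrhprhp, pkhpkhkpprp, pkhpkhkpprr, pkhpkkrppkr, pkhpprkhhh, pph, pphhkhp, ppkk, ppkpkh, ppkpkhkr
Count: 15

15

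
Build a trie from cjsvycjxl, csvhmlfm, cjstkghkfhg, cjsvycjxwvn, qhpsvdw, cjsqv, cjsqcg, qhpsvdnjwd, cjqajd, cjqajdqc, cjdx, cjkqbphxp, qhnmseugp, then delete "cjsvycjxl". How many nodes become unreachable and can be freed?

1

Walk "cjsvycjxl" from the leaf back toward the root, removing each node that no remaining word uses.
The suffix "l" (1 node) is used only by "cjsvycjxl"; the node for "cjsvycjx" still has the child "w", so pruning stops there.
Nodes removed: 1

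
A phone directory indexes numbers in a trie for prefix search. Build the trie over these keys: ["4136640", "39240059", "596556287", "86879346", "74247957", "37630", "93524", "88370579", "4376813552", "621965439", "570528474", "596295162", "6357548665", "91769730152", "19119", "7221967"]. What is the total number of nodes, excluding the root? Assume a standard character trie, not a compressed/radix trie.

118

Trace insertions, counting only characters that open a new branch:
  "4136640" → 7 new (4, 1, 3, 6, 6, 4, 0)
  "39240059" → 8 new (3, 9, 2, 4, 0, 0, 5, 9)
  "596556287" → 9 new (5, 9, 6, 5, 5, 6, 2, 8, 7)
  "86879346" → 8 new (8, 6, 8, 7, 9, 3, 4, 6)
  "74247957" → 8 new (7, 4, 2, 4, 7, 9, 5, 7)
  "37630" → prefix "3" already present; 4 new (7, 6, 3, 0)
  "93524" → 5 new (9, 3, 5, 2, 4)
  "88370579" → prefix "8" already present; 7 new (8, 3, 7, 0, 5, 7, 9)
  "4376813552" → prefix "4" already present; 9 new (3, 7, 6, 8, 1, 3, 5, 5, 2)
  "621965439" → 9 new (6, 2, 1, 9, 6, 5, 4, 3, 9)
  "570528474" → prefix "5" already present; 8 new (7, 0, 5, 2, 8, 4, 7, 4)
  "596295162" → prefix "596" already present; 6 new (2, 9, 5, 1, 6, 2)
  "6357548665" → prefix "6" already present; 9 new (3, 5, 7, 5, 4, 8, 6, 6, 5)
  "91769730152" → prefix "9" already present; 10 new (1, 7, 6, 9, 7, 3, 0, 1, 5, 2)
  "19119" → 5 new (1, 9, 1, 1, 9)
  "7221967" → prefix "7" already present; 6 new (2, 2, 1, 9, 6, 7)
Total nodes = 7 + 8 + 9 + 8 + 8 + 4 + 5 + 7 + 9 + 9 + 8 + 6 + 9 + 10 + 5 + 6 = 118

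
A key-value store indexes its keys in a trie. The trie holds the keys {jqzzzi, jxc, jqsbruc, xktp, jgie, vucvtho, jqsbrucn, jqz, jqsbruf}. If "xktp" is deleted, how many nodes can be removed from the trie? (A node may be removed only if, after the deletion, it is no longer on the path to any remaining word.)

After clearing the end-marker at "xktp", prune upward until reaching a node still needed by another word.
No other word shares any prefix with "xktp", so all 4 of its nodes go.
Nodes removed: 4

4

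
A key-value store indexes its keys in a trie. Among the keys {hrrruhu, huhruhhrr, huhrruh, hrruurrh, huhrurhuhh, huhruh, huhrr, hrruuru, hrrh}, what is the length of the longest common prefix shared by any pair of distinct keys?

6

Equivalently: take the maximum, over all pairs, of their longest common prefix length.
"hrruurrh" and "hrruuru" agree on "hrruur" (6 characters) before diverging; nothing deeper is shared.
Longest shared-prefix length: 6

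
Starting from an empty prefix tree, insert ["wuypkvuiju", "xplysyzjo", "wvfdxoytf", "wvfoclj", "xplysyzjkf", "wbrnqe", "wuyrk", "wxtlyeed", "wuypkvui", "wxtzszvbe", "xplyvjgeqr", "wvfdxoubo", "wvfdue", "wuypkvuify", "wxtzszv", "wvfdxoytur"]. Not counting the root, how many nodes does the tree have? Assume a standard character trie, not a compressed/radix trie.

Trace insertions, counting only characters that open a new branch:
  "wuypkvuiju" → 10 new (w, u, y, p, k, v, u, i, j, u)
  "xplysyzjo" → 9 new (x, p, l, y, s, y, z, j, o)
  "wvfdxoytf" → prefix "w" already present; 8 new (v, f, d, x, o, y, t, f)
  "wvfoclj" → prefix "wvf" already present; 4 new (o, c, l, j)
  "xplysyzjkf" → prefix "xplysyzj" already present; 2 new (k, f)
  "wbrnqe" → prefix "w" already present; 5 new (b, r, n, q, e)
  "wuyrk" → prefix "wuy" already present; 2 new (r, k)
  "wxtlyeed" → prefix "w" already present; 7 new (x, t, l, y, e, e, d)
  "wuypkvui" → prefix "wuypkvui" already present; 0 new (none)
  "wxtzszvbe" → prefix "wxt" already present; 6 new (z, s, z, v, b, e)
  "xplyvjgeqr" → prefix "xply" already present; 6 new (v, j, g, e, q, r)
  "wvfdxoubo" → prefix "wvfdxo" already present; 3 new (u, b, o)
  "wvfdue" → prefix "wvfd" already present; 2 new (u, e)
  "wuypkvuify" → prefix "wuypkvui" already present; 2 new (f, y)
  "wxtzszv" → prefix "wxtzszv" already present; 0 new (none)
  "wvfdxoytur" → prefix "wvfdxoyt" already present; 2 new (u, r)
Total nodes = 10 + 9 + 8 + 4 + 2 + 5 + 2 + 7 + 0 + 6 + 6 + 3 + 2 + 2 + 0 + 2 = 68

68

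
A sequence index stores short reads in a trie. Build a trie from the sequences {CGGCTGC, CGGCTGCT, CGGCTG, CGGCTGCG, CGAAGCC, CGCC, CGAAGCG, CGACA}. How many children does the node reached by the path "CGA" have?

2

Follow the path "CGA" to its node, then look at its outgoing edges.
Characters that immediately follow "CGA" among the stored strings: {A, C}.
That node has 2 child edges.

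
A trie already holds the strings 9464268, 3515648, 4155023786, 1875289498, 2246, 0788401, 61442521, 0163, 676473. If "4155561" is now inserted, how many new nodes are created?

"4155" is already a path in the trie; the remaining "561" must be added.
New nodes needed: |"4155561"| − 4 = 7 − 4 = 3.

3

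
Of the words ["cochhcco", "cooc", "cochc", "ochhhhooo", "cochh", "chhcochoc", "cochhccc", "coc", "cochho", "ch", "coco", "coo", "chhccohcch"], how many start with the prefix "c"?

Traverse to the node for "c", then collect every word in that subtree.
Matches: "ch", "chhccohcch", "chhcochoc", "coc", "cochc", "cochh", "cochhccc", "cochhcco", "cochho", "coco", "coo", "cooc"
Count: 12

12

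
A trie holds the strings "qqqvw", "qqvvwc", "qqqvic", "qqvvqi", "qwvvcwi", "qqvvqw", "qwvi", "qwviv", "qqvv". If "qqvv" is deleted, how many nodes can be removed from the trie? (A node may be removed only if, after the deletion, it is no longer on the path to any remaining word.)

0

Walk "qqvv" from the leaf back toward the root, removing each node that no remaining word uses.
Every node on "qqvv" is still needed (e.g. by "qqvvwc"), so nothing is freed.
Nodes removed: 0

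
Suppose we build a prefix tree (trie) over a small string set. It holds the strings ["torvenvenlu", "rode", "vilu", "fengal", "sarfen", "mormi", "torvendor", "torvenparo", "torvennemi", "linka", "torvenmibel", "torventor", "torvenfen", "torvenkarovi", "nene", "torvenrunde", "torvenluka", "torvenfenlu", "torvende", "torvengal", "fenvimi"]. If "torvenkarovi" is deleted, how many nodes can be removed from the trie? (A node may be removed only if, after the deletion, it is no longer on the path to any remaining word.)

A node on "torvenkarovi"'s path can go only if nothing else ends at it or branches off below it.
The suffix "karovi" (6 nodes) is used only by "torvenkarovi"; the node for "torven" still has the child "v", so pruning stops there.
Nodes removed: 6

6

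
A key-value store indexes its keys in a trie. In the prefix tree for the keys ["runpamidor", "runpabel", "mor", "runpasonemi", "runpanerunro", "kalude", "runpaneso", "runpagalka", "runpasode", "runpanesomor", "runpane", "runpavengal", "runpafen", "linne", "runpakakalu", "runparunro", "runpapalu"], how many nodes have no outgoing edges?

Leaves are exactly the stored words that no other stored word extends.
Those words: "kalude", "linne", "mor", "runpabel", "runpafen", "runpagalka", "runpakakalu", "runpamidor", "runpanerunro", "runpanesomor", "runpapalu", "runparunro", "runpasode", "runpasonemi", "runpavengal"
Leaf count: 15

15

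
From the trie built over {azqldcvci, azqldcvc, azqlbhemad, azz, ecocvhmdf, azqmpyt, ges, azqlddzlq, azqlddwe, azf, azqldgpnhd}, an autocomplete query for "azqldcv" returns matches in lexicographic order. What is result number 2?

azqldcvci

Filter for "azqldcv…" and sort: "azqldcvc", "azqldcvci"
Position 2: azqldcvci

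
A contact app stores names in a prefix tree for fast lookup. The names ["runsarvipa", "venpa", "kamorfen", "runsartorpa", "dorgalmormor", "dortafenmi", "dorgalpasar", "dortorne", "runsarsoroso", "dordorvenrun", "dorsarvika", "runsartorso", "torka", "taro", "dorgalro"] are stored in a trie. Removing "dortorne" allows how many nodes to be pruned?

Walk "dortorne" from the leaf back toward the root, removing each node that no remaining word uses.
The suffix "orne" (4 nodes) is used only by "dortorne"; the node for "dort" still has the child "a", so pruning stops there.
Nodes removed: 4

4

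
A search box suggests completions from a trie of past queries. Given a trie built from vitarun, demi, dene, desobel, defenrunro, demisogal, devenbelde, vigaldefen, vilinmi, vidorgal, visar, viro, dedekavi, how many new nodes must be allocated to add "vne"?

2

The longest prefix of "vne" already in the trie is "v" (length 1).
So 3 − 1 = 2 new nodes.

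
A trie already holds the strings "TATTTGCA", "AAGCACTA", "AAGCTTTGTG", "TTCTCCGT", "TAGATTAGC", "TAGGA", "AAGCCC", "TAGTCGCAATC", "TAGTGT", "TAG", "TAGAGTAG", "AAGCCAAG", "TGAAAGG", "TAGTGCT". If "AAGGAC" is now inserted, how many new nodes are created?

3

The longest prefix of "AAGGAC" already in the trie is "AAG" (length 3).
Each of the 3 remaining characters creates one node.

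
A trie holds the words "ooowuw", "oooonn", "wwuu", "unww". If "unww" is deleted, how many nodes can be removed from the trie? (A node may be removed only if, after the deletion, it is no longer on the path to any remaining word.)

Walk "unww" from the leaf back toward the root, removing each node that no remaining word uses.
No other word shares any prefix with "unww", so all 4 of its nodes go.
Nodes removed: 4

4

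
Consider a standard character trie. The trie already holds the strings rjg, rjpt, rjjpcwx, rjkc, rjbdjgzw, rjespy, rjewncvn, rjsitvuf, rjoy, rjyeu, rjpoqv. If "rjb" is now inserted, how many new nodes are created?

Every character of "rjb" already lies on an existing path (it is a prefix of some stored word).
No new nodes are needed: 0.

0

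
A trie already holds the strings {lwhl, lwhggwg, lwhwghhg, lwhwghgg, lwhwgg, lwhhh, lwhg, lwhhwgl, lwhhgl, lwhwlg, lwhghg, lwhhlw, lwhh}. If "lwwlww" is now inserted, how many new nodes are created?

Walking "lwwlww" from the root, the first 2 characters ("lw") follow existing edges; "w" is the first miss.
Each of the 4 remaining characters creates one node.

4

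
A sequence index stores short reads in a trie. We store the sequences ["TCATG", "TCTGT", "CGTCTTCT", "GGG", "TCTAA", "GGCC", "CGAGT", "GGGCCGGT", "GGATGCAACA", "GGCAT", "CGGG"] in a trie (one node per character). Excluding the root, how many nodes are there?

43

Trace insertions, counting only characters that open a new branch:
  "TCATG" → 5 new (T, C, A, T, G)
  "TCTGT" → prefix "TC" already present; 3 new (T, G, T)
  "CGTCTTCT" → 8 new (C, G, T, C, T, T, C, T)
  "GGG" → 3 new (G, G, G)
  "TCTAA" → prefix "TCT" already present; 2 new (A, A)
  "GGCC" → prefix "GG" already present; 2 new (C, C)
  "CGAGT" → prefix "CG" already present; 3 new (A, G, T)
  "GGGCCGGT" → prefix "GGG" already present; 5 new (C, C, G, G, T)
  "GGATGCAACA" → prefix "GG" already present; 8 new (A, T, G, C, A, A, C, A)
  "GGCAT" → prefix "GGC" already present; 2 new (A, T)
  "CGGG" → prefix "CG" already present; 2 new (G, G)
Total nodes = 5 + 3 + 8 + 3 + 2 + 2 + 3 + 5 + 8 + 2 + 2 = 43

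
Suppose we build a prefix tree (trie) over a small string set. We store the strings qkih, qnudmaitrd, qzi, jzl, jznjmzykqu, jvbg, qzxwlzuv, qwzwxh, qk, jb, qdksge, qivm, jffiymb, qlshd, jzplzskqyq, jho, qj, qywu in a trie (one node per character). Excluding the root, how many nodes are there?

For each word, the new-node count is its length minus the longest prefix already in the trie:
  "qkih" → 4 new (q, k, i, h)
  "qnudmaitrd" → prefix "q" already present; 9 new (n, u, d, m, a, i, t, r, d)
  "qzi" → prefix "q" already present; 2 new (z, i)
  "jzl" → 3 new (j, z, l)
  "jznjmzykqu" → prefix "jz" already present; 8 new (n, j, m, z, y, k, q, u)
  "jvbg" → prefix "j" already present; 3 new (v, b, g)
  "qzxwlzuv" → prefix "qz" already present; 6 new (x, w, l, z, u, v)
  "qwzwxh" → prefix "q" already present; 5 new (w, z, w, x, h)
  "qk" → prefix "qk" already present; 0 new (none)
  "jb" → prefix "j" already present; 1 new (b)
  "qdksge" → prefix "q" already present; 5 new (d, k, s, g, e)
  "qivm" → prefix "q" already present; 3 new (i, v, m)
  "jffiymb" → prefix "j" already present; 6 new (f, f, i, y, m, b)
  "qlshd" → prefix "q" already present; 4 new (l, s, h, d)
  "jzplzskqyq" → prefix "jz" already present; 8 new (p, l, z, s, k, q, y, q)
  "jho" → prefix "j" already present; 2 new (h, o)
  "qj" → prefix "q" already present; 1 new (j)
  "qywu" → prefix "q" already present; 3 new (y, w, u)
Total nodes = 4 + 9 + 2 + 3 + 8 + 3 + 6 + 5 + 0 + 1 + 5 + 3 + 6 + 4 + 8 + 2 + 1 + 3 = 73

73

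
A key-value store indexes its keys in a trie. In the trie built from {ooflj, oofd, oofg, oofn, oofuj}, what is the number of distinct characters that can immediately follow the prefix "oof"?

5

Walk "oof" from the root, arriving at one node.
Characters that immediately follow "oof" among the stored strings: {d, g, l, n, u}.
That node has 5 child edges.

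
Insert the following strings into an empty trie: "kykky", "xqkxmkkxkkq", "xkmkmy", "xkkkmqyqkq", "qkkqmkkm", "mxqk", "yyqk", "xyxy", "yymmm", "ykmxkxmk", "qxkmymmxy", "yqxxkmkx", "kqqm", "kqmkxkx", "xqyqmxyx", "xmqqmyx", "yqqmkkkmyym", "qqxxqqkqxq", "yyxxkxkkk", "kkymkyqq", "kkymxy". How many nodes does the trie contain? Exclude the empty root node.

127

For each word, the new-node count is its length minus the longest prefix already in the trie:
  "kykky" → 5 new (k, y, k, k, y)
  "xqkxmkkxkkq" → 11 new (x, q, k, x, m, k, k, x, k, k, q)
  "xkmkmy" → prefix "x" already present; 5 new (k, m, k, m, y)
  "xkkkmqyqkq" → prefix "xk" already present; 8 new (k, k, m, q, y, q, k, q)
  "qkkqmkkm" → 8 new (q, k, k, q, m, k, k, m)
  "mxqk" → 4 new (m, x, q, k)
  "yyqk" → 4 new (y, y, q, k)
  "xyxy" → prefix "x" already present; 3 new (y, x, y)
  "yymmm" → prefix "yy" already present; 3 new (m, m, m)
  "ykmxkxmk" → prefix "y" already present; 7 new (k, m, x, k, x, m, k)
  "qxkmymmxy" → prefix "q" already present; 8 new (x, k, m, y, m, m, x, y)
  "yqxxkmkx" → prefix "y" already present; 7 new (q, x, x, k, m, k, x)
  "kqqm" → prefix "k" already present; 3 new (q, q, m)
  "kqmkxkx" → prefix "kq" already present; 5 new (m, k, x, k, x)
  "xqyqmxyx" → prefix "xq" already present; 6 new (y, q, m, x, y, x)
  "xmqqmyx" → prefix "x" already present; 6 new (m, q, q, m, y, x)
  "yqqmkkkmyym" → prefix "yq" already present; 9 new (q, m, k, k, k, m, y, y, m)
  "qqxxqqkqxq" → prefix "q" already present; 9 new (q, x, x, q, q, k, q, x, q)
  "yyxxkxkkk" → prefix "yy" already present; 7 new (x, x, k, x, k, k, k)
  "kkymkyqq" → prefix "k" already present; 7 new (k, y, m, k, y, q, q)
  "kkymxy" → prefix "kkym" already present; 2 new (x, y)
Total nodes = 5 + 11 + 5 + 8 + 8 + 4 + 4 + 3 + 3 + 7 + 8 + 7 + 3 + 5 + 6 + 6 + 9 + 9 + 7 + 7 + 2 = 127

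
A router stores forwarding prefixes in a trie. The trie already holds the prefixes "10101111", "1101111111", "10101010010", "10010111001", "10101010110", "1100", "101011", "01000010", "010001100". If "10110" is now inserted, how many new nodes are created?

Walking "10110" from the root, the first 3 characters ("101") follow existing edges; "1" is the first miss.
New nodes needed: |"10110"| − 3 = 5 − 3 = 2.

2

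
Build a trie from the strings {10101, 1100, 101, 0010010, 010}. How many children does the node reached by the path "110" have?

1

Follow the path "110" to its node, then look at its outgoing edges.
Characters that immediately follow "110" among the stored strings: {0}.
That node has 1 child edge.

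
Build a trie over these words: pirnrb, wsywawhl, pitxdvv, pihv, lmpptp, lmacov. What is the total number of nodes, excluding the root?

Insert word by word; a character creates a node only if that edge doesn't already exist:
  "pirnrb" → 6 new (p, i, r, n, r, b)
  "wsywawhl" → 8 new (w, s, y, w, a, w, h, l)
  "pitxdvv" → prefix "pi" already present; 5 new (t, x, d, v, v)
  "pihv" → prefix "pi" already present; 2 new (h, v)
  "lmpptp" → 6 new (l, m, p, p, t, p)
  "lmacov" → prefix "lm" already present; 4 new (a, c, o, v)
Total nodes = 6 + 8 + 5 + 2 + 6 + 4 = 31

31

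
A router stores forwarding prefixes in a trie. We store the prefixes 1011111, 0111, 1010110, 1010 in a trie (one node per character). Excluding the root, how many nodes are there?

15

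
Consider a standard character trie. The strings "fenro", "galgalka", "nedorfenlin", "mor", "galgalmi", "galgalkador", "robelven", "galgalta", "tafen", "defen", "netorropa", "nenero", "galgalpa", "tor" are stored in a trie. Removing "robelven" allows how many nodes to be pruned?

After clearing the end-marker at "robelven", prune upward until reaching a node still needed by another word.
No other word shares any prefix with "robelven", so all 8 of its nodes go.
Nodes removed: 8

8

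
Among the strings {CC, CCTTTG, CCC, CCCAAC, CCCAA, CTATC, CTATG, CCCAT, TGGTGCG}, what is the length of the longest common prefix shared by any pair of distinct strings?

5

The deepest shared node is where two words last agree before diverging.
"CCCAA" and "CCCAAC" agree on "CCCAA" (5 characters) before diverging; nothing deeper is shared.
Longest shared-prefix length: 5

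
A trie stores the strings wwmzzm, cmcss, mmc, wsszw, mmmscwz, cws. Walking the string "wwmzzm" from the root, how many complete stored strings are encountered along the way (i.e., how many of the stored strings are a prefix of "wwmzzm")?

1

Traverse "wwmzzm" character by character; count nodes along the way that are marked as word ends.
Prefixes of the query that are stored words: "wwmzzm"
Count: 1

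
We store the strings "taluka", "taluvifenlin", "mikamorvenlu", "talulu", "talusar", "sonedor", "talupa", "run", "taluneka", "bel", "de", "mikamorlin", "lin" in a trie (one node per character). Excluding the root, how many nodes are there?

58

For each word, the new-node count is its length minus the longest prefix already in the trie:
  "taluka" → 6 new (t, a, l, u, k, a)
  "taluvifenlin" → prefix "talu" already present; 8 new (v, i, f, e, n, l, i, n)
  "mikamorvenlu" → 12 new (m, i, k, a, m, o, r, v, e, n, l, u)
  "talulu" → prefix "talu" already present; 2 new (l, u)
  "talusar" → prefix "talu" already present; 3 new (s, a, r)
  "sonedor" → 7 new (s, o, n, e, d, o, r)
  "talupa" → prefix "talu" already present; 2 new (p, a)
  "run" → 3 new (r, u, n)
  "taluneka" → prefix "talu" already present; 4 new (n, e, k, a)
  "bel" → 3 new (b, e, l)
  "de" → 2 new (d, e)
  "mikamorlin" → prefix "mikamor" already present; 3 new (l, i, n)
  "lin" → 3 new (l, i, n)
Total nodes = 6 + 8 + 12 + 2 + 3 + 7 + 2 + 3 + 4 + 3 + 2 + 3 + 3 = 58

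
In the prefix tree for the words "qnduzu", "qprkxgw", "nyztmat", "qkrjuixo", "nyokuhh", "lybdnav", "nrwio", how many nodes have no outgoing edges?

7

Leaves are exactly the stored words that no other stored word extends.
Those words: "lybdnav", "nrwio", "nyokuhh", "nyztmat", "qkrjuixo", "qnduzu", "qprkxgw"
Leaf count: 7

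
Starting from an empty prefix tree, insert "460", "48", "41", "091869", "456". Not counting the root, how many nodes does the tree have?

13

Insert word by word; a character creates a node only if that edge doesn't already exist:
  "460" → 3 new (4, 6, 0)
  "48" → prefix "4" already present; 1 new (8)
  "41" → prefix "4" already present; 1 new (1)
  "091869" → 6 new (0, 9, 1, 8, 6, 9)
  "456" → prefix "4" already present; 2 new (5, 6)
Total nodes = 3 + 1 + 1 + 6 + 2 = 13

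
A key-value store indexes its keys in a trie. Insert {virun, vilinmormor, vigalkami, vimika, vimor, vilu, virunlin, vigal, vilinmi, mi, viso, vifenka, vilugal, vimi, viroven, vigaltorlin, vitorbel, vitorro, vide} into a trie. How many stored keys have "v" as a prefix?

18

Traverse to the node for "v", then collect every word in that subtree.
Matches: "vide", "vifenka", "vigal", "vigalkami", "vigaltorlin", "vilinmi", "vilinmormor", "vilu", "vilugal", "vimi", "vimika", "vimor", "viroven", "virun", "virunlin", "viso", "vitorbel", "vitorro"
Count: 18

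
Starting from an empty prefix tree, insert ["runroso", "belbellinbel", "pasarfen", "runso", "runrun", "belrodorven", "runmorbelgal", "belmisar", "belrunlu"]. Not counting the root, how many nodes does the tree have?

57

Insert word by word; a character creates a node only if that edge doesn't already exist:
  "runroso" → 7 new (r, u, n, r, o, s, o)
  "belbellinbel" → 12 new (b, e, l, b, e, l, l, i, n, b, e, l)
  "pasarfen" → 8 new (p, a, s, a, r, f, e, n)
  "runso" → prefix "run" already present; 2 new (s, o)
  "runrun" → prefix "runr" already present; 2 new (u, n)
  "belrodorven" → prefix "bel" already present; 8 new (r, o, d, o, r, v, e, n)
  "runmorbelgal" → prefix "run" already present; 9 new (m, o, r, b, e, l, g, a, l)
  "belmisar" → prefix "bel" already present; 5 new (m, i, s, a, r)
  "belrunlu" → prefix "belr" already present; 4 new (u, n, l, u)
Total nodes = 7 + 12 + 8 + 2 + 2 + 8 + 9 + 5 + 4 = 57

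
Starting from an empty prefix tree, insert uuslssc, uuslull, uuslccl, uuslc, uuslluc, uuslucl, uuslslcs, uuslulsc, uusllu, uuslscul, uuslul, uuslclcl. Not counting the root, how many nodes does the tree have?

29

For each word, the new-node count is its length minus the longest prefix already in the trie:
  "uuslssc" → 7 new (u, u, s, l, s, s, c)
  "uuslull" → prefix "uusl" already present; 3 new (u, l, l)
  "uuslccl" → prefix "uusl" already present; 3 new (c, c, l)
  "uuslc" → prefix "uuslc" already present; 0 new (none)
  "uuslluc" → prefix "uusl" already present; 3 new (l, u, c)
  "uuslucl" → prefix "uuslu" already present; 2 new (c, l)
  "uuslslcs" → prefix "uusls" already present; 3 new (l, c, s)
  "uuslulsc" → prefix "uuslul" already present; 2 new (s, c)
  "uusllu" → prefix "uusllu" already present; 0 new (none)
  "uuslscul" → prefix "uusls" already present; 3 new (c, u, l)
  "uuslul" → prefix "uuslul" already present; 0 new (none)
  "uuslclcl" → prefix "uuslc" already present; 3 new (l, c, l)
Total nodes = 7 + 3 + 3 + 0 + 3 + 2 + 3 + 2 + 0 + 3 + 0 + 3 = 29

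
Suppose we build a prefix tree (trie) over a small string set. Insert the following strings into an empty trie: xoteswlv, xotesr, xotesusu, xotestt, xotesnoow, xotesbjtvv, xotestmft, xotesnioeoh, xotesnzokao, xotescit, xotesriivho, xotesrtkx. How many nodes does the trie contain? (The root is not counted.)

Insert word by word; a character creates a node only if that edge doesn't already exist:
  "xoteswlv" → 8 new (x, o, t, e, s, w, l, v)
  "xotesr" → prefix "xotes" already present; 1 new (r)
  "xotesusu" → prefix "xotes" already present; 3 new (u, s, u)
  "xotestt" → prefix "xotes" already present; 2 new (t, t)
  "xotesnoow" → prefix "xotes" already present; 4 new (n, o, o, w)
  "xotesbjtvv" → prefix "xotes" already present; 5 new (b, j, t, v, v)
  "xotestmft" → prefix "xotest" already present; 3 new (m, f, t)
  "xotesnioeoh" → prefix "xotesn" already present; 5 new (i, o, e, o, h)
  "xotesnzokao" → prefix "xotesn" already present; 5 new (z, o, k, a, o)
  "xotescit" → prefix "xotes" already present; 3 new (c, i, t)
  "xotesriivho" → prefix "xotesr" already present; 5 new (i, i, v, h, o)
  "xotesrtkx" → prefix "xotesr" already present; 3 new (t, k, x)
Total nodes = 8 + 1 + 3 + 2 + 4 + 5 + 3 + 5 + 5 + 3 + 5 + 3 = 47

47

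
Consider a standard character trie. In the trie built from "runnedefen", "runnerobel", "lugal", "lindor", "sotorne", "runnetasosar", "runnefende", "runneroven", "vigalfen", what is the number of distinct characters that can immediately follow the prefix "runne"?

4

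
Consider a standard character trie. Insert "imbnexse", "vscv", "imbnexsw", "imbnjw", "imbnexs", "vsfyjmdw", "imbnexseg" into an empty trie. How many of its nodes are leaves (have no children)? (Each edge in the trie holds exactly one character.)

5

A leaf is a node with no children — equivalently, the end of a word that is not a proper prefix of any other stored word.
Those words: "imbnexseg", "imbnexsw", "imbnjw", "vscv", "vsfyjmdw"
Leaf count: 5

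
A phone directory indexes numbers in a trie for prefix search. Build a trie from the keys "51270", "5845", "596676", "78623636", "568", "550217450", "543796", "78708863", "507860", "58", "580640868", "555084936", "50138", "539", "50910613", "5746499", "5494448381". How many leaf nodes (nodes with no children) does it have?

Leaves are exactly the stored words that no other stored word extends.
Those words: "50138", "507860", "50910613", "51270", "539", "543796", "5494448381", "550217450", "555084936", "568", "5746499", "580640868", "5845", "596676", "78623636", "78708863"
Leaf count: 16

16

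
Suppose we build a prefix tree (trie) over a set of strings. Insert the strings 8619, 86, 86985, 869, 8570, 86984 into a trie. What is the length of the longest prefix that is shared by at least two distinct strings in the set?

Equivalently: take the maximum, over all pairs, of their longest common prefix length.
e.g. "86984" and "86985" share the prefix "8698" of length 4; no pair shares a longer one.
Longest shared-prefix length: 4

4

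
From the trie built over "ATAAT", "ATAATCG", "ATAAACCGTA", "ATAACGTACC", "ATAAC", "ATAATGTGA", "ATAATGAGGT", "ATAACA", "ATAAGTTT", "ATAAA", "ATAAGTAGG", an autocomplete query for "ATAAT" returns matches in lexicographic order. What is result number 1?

ATAAT

Words with prefix "ATAAT", in lexicographic order: "ATAAT", "ATAATCG", "ATAATGAGGT", "ATAATGTGA"
Position 1: ATAAT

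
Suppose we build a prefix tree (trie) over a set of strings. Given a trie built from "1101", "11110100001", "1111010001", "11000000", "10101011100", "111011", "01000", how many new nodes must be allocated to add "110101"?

2

The longest prefix of "110101" already in the trie is "1101" (length 4).
Each of the 2 remaining characters creates one node.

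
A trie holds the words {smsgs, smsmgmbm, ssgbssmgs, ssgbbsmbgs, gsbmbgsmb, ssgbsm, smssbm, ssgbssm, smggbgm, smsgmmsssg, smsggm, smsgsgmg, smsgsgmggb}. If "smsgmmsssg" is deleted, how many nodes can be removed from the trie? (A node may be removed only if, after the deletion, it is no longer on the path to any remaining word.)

6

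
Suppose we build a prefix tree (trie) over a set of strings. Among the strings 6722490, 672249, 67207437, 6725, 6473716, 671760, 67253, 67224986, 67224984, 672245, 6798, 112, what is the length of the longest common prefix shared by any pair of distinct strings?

7

Look for the deepest trie node that still has at least two words in its subtree.
"67224984" and "67224986" agree on "6722498" (7 characters) before diverging; nothing deeper is shared.
Longest shared-prefix length: 7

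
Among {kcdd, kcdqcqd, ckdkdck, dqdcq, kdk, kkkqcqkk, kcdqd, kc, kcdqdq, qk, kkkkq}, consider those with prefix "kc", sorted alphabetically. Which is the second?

DFS of the "kc" subtree visits, in order: "kc", "kcdd", "kcdqcqd", "kcdqd", "kcdqdq"
The 2nd is kcdd.

kcdd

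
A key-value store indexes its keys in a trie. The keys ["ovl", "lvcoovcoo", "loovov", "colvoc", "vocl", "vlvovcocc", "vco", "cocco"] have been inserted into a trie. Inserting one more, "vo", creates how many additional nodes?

"vo" is already a full path in the trie; only an end-marker is added.
No new nodes are needed: 0.

0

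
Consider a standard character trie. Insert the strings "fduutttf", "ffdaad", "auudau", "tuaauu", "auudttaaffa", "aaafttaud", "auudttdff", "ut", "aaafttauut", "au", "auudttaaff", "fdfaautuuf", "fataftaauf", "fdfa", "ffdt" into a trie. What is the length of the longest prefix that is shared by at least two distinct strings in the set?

10

The deepest shared node is where two words last agree before diverging.
e.g. "auudttaaff" and "auudttaaffa" share the prefix "auudttaaff" of length 10; no pair shares a longer one.
Longest shared-prefix length: 10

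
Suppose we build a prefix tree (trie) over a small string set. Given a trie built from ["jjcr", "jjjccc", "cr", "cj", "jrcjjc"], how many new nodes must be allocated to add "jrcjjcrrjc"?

"jrcjjc" is already a path in the trie; the remaining "rrjc" must be added.
So 10 − 6 = 4 new nodes.

4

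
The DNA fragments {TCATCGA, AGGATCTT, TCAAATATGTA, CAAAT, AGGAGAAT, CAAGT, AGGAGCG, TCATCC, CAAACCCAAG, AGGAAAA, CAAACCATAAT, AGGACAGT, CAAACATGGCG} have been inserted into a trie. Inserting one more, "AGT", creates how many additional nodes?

Walking "AGT" from the root, the first 2 characters ("AG") follow existing edges; "T" is the first miss.
So 3 − 2 = 1 new nodes.

1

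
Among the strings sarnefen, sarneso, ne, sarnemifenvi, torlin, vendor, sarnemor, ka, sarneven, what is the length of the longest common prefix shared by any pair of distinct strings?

6

The deepest shared node is where two words last agree before diverging.
e.g. "sarnemifenvi" and "sarnemor" share the prefix "sarnem" of length 6; no pair shares a longer one.
Longest shared-prefix length: 6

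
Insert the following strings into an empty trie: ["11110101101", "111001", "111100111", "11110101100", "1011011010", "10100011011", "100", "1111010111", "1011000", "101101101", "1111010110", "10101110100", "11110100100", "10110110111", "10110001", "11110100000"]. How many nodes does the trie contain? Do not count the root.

For each word, the new-node count is its length minus the longest prefix already in the trie:
  "11110101101" → 11 new (1, 1, 1, 1, 0, 1, 0, 1, 1, 0, 1)
  "111001" → prefix "111" already present; 3 new (0, 0, 1)
  "111100111" → prefix "11110" already present; 4 new (0, 1, 1, 1)
  "11110101100" → prefix "1111010110" already present; 1 new (0)
  "1011011010" → prefix "1" already present; 9 new (0, 1, 1, 0, 1, 1, 0, 1, 0)
  "10100011011" → prefix "101" already present; 8 new (0, 0, 0, 1, 1, 0, 1, 1)
  "100" → prefix "10" already present; 1 new (0)
  "1111010111" → prefix "111101011" already present; 1 new (1)
  "1011000" → prefix "10110" already present; 2 new (0, 0)
  "101101101" → prefix "101101101" already present; 0 new (none)
  "1111010110" → prefix "1111010110" already present; 0 new (none)
  "10101110100" → prefix "1010" already present; 7 new (1, 1, 1, 0, 1, 0, 0)
  "11110100100" → prefix "1111010" already present; 4 new (0, 1, 0, 0)
  "10110110111" → prefix "101101101" already present; 2 new (1, 1)
  "10110001" → prefix "1011000" already present; 1 new (1)
  "11110100000" → prefix "11110100" already present; 3 new (0, 0, 0)
Total nodes = 11 + 3 + 4 + 1 + 9 + 8 + 1 + 1 + 2 + 0 + 0 + 7 + 4 + 2 + 1 + 3 = 57

57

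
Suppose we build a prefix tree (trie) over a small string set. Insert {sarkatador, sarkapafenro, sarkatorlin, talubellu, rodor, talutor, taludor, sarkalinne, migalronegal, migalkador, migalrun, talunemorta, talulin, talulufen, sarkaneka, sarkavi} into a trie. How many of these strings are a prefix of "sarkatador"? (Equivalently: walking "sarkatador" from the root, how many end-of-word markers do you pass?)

Check each prefix of "sarkatador" against the stored set — each match is an end-marker on the path.
Prefixes of the query that are stored words: "sarkatador"
Count: 1

1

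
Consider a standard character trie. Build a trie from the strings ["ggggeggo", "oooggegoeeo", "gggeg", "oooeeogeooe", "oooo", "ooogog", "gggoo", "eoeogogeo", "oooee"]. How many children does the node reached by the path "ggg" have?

The children of the "ggg" node are the distinct next characters among strings starting with "ggg".
Distinct next characters after "ggg": e, g, o.
That node has 3 child edges.

3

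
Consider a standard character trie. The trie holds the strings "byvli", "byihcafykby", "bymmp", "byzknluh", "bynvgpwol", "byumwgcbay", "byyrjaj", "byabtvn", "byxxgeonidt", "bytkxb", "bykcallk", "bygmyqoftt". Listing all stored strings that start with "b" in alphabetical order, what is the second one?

DFS of the "b" subtree visits, in order: "byabtvn", "bygmyqoftt", "byihcafykby", "bykcallk", "bymmp", "bynvgpwol", "bytkxb", "byumwgcbay", "byvli", "byxxgeonidt", "byyrjaj", "byzknluh"
The 2nd is bygmyqoftt.

bygmyqoftt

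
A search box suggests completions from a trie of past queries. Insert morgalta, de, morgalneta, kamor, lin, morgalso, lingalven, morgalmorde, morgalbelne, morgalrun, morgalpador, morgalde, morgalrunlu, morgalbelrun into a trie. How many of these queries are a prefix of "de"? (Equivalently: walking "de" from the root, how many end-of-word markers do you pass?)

1

Check each prefix of "de" against the stored set — each match is an end-marker on the path.
Prefixes of the query that are stored words: "de"
Count: 1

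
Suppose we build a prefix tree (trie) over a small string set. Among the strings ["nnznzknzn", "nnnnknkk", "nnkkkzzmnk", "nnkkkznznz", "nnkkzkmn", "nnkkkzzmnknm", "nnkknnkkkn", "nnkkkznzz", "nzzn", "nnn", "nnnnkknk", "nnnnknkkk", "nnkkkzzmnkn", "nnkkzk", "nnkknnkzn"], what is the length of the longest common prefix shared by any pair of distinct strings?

The deepest shared node is where two words last agree before diverging.
"nnkkkzzmnkn" and "nnkkkzzmnknm" agree on "nnkkkzzmnkn" (11 characters) before diverging; nothing deeper is shared.
Longest shared-prefix length: 11

11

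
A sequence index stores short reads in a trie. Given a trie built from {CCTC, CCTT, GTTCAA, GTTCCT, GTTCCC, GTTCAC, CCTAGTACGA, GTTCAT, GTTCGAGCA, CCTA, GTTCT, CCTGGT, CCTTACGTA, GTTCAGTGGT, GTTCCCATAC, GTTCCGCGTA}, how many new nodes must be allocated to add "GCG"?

"G" is already a path in the trie; the remaining "CG" must be added.
So 3 − 1 = 2 new nodes.

2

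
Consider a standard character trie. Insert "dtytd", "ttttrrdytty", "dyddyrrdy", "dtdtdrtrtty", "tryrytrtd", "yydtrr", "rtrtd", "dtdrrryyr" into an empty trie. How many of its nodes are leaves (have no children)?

A leaf is a node with no children — equivalently, the end of a word that is not a proper prefix of any other stored word.
Those words: "dtdrrryyr", "dtdtdrtrtty", "dtytd", "dyddyrrdy", "rtrtd", "tryrytrtd", "ttttrrdytty", "yydtrr"
Leaf count: 8

8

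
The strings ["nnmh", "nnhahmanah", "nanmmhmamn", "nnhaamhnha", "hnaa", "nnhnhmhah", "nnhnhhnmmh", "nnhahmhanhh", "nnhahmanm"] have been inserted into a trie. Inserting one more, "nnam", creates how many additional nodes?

2

Walking "nnam" from the root, the first 2 characters ("nn") follow existing edges; "a" is the first miss.
Each of the 2 remaining characters creates one node.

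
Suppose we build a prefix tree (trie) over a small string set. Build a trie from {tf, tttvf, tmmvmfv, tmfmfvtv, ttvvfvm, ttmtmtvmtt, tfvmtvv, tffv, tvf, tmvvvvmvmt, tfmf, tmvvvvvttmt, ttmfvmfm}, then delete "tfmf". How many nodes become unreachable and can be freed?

2

A node on "tfmf"'s path can go only if nothing else ends at it or branches off below it.
The suffix "mf" (2 nodes) is used only by "tfmf"; the node for "tf" still has the child "v", so pruning stops there.
Nodes removed: 2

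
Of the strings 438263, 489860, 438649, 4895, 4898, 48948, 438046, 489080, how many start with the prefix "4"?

Filter for entries beginning with "4":
Matches: "438046", "438263", "438649", "489080", "48948", "4895", "4898", "489860"
Count: 8

8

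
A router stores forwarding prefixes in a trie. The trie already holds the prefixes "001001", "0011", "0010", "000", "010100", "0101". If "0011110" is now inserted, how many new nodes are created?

3

The longest prefix of "0011110" already in the trie is "0011" (length 4).
New nodes needed: |"0011110"| − 4 = 7 − 4 = 3.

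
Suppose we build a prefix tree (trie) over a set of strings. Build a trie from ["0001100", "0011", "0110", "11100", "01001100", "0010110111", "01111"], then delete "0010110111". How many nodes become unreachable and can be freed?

7

After clearing the end-marker at "0010110111", prune upward until reaching a node still needed by another word.
The suffix "0110111" (7 nodes) is used only by "0010110111"; the node for "001" still has the child "1", so pruning stops there.
Nodes removed: 7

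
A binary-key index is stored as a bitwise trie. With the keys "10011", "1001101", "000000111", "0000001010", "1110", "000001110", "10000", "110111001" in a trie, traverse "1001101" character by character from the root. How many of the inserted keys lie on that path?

2

Check each prefix of "1001101" against the stored set — each match is an end-marker on the path.
Prefixes of the query that are stored words: "10011", "1001101"
Count: 2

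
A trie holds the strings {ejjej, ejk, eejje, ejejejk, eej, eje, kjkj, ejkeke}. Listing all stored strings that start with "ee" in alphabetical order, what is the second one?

eejje

Words with prefix "ee", in lexicographic order: "eej", "eejje"
Position 2: eejje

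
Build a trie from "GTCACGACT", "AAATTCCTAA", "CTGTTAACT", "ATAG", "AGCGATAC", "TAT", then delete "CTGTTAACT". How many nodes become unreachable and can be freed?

Walk "CTGTTAACT" from the leaf back toward the root, removing each node that no remaining word uses.
No other word shares any prefix with "CTGTTAACT", so all 9 of its nodes go.
Nodes removed: 9

9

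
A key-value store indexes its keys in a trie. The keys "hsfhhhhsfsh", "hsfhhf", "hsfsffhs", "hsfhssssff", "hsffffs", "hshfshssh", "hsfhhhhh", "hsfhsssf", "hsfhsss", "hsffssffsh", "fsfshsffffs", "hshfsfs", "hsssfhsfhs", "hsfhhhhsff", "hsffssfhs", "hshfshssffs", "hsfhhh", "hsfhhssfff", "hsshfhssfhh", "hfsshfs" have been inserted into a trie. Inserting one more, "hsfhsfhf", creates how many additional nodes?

The longest prefix of "hsfhsfhf" already in the trie is "hsfhs" (length 5).
New nodes needed: |"hsfhsfhf"| − 5 = 8 − 5 = 3.

3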